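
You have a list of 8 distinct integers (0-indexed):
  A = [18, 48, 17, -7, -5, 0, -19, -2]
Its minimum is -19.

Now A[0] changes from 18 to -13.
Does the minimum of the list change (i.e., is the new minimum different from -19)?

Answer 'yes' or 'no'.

Old min = -19
Change: A[0] 18 -> -13
Changed element was NOT the min; min changes only if -13 < -19.
New min = -19; changed? no

Answer: no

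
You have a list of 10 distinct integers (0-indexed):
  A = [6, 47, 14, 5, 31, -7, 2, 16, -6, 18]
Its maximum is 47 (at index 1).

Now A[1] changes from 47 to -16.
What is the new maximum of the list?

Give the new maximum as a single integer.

Answer: 31

Derivation:
Old max = 47 (at index 1)
Change: A[1] 47 -> -16
Changed element WAS the max -> may need rescan.
  Max of remaining elements: 31
  New max = max(-16, 31) = 31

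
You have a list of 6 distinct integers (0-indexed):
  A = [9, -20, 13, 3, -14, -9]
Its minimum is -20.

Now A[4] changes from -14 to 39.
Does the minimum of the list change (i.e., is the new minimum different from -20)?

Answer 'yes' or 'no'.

Old min = -20
Change: A[4] -14 -> 39
Changed element was NOT the min; min changes only if 39 < -20.
New min = -20; changed? no

Answer: no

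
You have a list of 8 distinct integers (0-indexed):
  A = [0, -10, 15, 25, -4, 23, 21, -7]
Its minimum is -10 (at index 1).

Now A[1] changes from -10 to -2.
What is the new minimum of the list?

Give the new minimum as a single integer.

Answer: -7

Derivation:
Old min = -10 (at index 1)
Change: A[1] -10 -> -2
Changed element WAS the min. Need to check: is -2 still <= all others?
  Min of remaining elements: -7
  New min = min(-2, -7) = -7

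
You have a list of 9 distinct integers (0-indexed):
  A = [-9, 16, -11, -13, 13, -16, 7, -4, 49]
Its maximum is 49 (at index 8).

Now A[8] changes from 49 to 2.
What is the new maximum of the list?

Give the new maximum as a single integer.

Old max = 49 (at index 8)
Change: A[8] 49 -> 2
Changed element WAS the max -> may need rescan.
  Max of remaining elements: 16
  New max = max(2, 16) = 16

Answer: 16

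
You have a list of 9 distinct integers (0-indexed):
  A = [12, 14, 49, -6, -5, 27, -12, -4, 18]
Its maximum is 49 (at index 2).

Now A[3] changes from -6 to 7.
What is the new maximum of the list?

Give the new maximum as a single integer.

Answer: 49

Derivation:
Old max = 49 (at index 2)
Change: A[3] -6 -> 7
Changed element was NOT the old max.
  New max = max(old_max, new_val) = max(49, 7) = 49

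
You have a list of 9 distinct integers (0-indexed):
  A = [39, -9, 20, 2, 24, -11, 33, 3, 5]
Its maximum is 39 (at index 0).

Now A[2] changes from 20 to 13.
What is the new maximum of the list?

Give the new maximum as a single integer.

Answer: 39

Derivation:
Old max = 39 (at index 0)
Change: A[2] 20 -> 13
Changed element was NOT the old max.
  New max = max(old_max, new_val) = max(39, 13) = 39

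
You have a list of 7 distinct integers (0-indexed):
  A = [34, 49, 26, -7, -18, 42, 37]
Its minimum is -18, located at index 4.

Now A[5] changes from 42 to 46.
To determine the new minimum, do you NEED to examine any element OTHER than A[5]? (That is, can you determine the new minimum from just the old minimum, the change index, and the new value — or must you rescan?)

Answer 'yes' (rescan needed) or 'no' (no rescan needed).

Answer: no

Derivation:
Old min = -18 at index 4
Change at index 5: 42 -> 46
Index 5 was NOT the min. New min = min(-18, 46). No rescan of other elements needed.
Needs rescan: no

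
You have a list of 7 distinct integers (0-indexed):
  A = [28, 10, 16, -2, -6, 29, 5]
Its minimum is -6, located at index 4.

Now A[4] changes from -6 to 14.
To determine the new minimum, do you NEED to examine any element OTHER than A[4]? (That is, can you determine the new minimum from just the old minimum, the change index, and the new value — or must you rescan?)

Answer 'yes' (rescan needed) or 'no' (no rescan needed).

Old min = -6 at index 4
Change at index 4: -6 -> 14
Index 4 WAS the min and new value 14 > old min -6. Must rescan other elements to find the new min.
Needs rescan: yes

Answer: yes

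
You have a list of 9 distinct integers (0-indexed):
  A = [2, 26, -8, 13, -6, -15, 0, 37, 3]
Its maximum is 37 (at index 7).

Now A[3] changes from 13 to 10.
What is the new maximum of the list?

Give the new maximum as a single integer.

Answer: 37

Derivation:
Old max = 37 (at index 7)
Change: A[3] 13 -> 10
Changed element was NOT the old max.
  New max = max(old_max, new_val) = max(37, 10) = 37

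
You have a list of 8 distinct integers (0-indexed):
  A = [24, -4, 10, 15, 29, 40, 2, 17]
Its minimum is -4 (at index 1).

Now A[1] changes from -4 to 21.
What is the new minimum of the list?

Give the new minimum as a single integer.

Answer: 2

Derivation:
Old min = -4 (at index 1)
Change: A[1] -4 -> 21
Changed element WAS the min. Need to check: is 21 still <= all others?
  Min of remaining elements: 2
  New min = min(21, 2) = 2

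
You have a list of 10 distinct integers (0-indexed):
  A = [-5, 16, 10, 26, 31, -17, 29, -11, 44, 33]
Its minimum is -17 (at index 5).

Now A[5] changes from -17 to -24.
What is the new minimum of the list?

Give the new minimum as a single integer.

Answer: -24

Derivation:
Old min = -17 (at index 5)
Change: A[5] -17 -> -24
Changed element WAS the min. Need to check: is -24 still <= all others?
  Min of remaining elements: -11
  New min = min(-24, -11) = -24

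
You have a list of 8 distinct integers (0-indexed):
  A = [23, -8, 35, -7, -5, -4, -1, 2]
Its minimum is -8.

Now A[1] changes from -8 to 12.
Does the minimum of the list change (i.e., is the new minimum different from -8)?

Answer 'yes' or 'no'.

Old min = -8
Change: A[1] -8 -> 12
Changed element was the min; new min must be rechecked.
New min = -7; changed? yes

Answer: yes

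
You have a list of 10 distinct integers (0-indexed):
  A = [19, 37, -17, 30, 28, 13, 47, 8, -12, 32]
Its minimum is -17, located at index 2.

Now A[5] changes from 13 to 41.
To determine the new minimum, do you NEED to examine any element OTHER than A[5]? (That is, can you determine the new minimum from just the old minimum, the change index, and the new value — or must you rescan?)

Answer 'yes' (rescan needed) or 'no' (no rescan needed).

Answer: no

Derivation:
Old min = -17 at index 2
Change at index 5: 13 -> 41
Index 5 was NOT the min. New min = min(-17, 41). No rescan of other elements needed.
Needs rescan: no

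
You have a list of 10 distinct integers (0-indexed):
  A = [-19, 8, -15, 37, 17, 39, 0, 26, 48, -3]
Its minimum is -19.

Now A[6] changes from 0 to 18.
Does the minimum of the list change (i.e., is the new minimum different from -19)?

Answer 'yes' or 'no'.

Old min = -19
Change: A[6] 0 -> 18
Changed element was NOT the min; min changes only if 18 < -19.
New min = -19; changed? no

Answer: no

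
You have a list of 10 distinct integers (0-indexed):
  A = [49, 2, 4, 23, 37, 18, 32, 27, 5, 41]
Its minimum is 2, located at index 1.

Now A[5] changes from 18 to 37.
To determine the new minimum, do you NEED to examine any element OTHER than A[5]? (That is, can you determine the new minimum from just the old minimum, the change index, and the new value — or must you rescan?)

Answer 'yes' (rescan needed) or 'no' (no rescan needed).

Old min = 2 at index 1
Change at index 5: 18 -> 37
Index 5 was NOT the min. New min = min(2, 37). No rescan of other elements needed.
Needs rescan: no

Answer: no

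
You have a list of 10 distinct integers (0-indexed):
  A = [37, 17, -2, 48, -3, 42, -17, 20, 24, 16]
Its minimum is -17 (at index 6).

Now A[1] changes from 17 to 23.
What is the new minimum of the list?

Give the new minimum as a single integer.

Answer: -17

Derivation:
Old min = -17 (at index 6)
Change: A[1] 17 -> 23
Changed element was NOT the old min.
  New min = min(old_min, new_val) = min(-17, 23) = -17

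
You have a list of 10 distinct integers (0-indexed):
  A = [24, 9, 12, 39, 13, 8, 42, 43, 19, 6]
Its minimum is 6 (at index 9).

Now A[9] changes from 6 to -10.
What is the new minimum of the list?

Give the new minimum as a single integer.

Old min = 6 (at index 9)
Change: A[9] 6 -> -10
Changed element WAS the min. Need to check: is -10 still <= all others?
  Min of remaining elements: 8
  New min = min(-10, 8) = -10

Answer: -10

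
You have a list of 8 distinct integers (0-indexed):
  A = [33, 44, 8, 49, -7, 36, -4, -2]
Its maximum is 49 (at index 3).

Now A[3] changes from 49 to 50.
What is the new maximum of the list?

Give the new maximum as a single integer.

Old max = 49 (at index 3)
Change: A[3] 49 -> 50
Changed element WAS the max -> may need rescan.
  Max of remaining elements: 44
  New max = max(50, 44) = 50

Answer: 50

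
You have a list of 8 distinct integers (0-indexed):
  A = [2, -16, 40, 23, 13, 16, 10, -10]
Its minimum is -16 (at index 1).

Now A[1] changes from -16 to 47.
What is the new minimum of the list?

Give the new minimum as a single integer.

Answer: -10

Derivation:
Old min = -16 (at index 1)
Change: A[1] -16 -> 47
Changed element WAS the min. Need to check: is 47 still <= all others?
  Min of remaining elements: -10
  New min = min(47, -10) = -10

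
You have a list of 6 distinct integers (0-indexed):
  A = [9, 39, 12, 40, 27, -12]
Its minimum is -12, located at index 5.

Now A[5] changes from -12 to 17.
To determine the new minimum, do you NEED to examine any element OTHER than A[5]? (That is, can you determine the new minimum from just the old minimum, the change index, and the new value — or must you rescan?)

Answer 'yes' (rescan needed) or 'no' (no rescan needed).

Old min = -12 at index 5
Change at index 5: -12 -> 17
Index 5 WAS the min and new value 17 > old min -12. Must rescan other elements to find the new min.
Needs rescan: yes

Answer: yes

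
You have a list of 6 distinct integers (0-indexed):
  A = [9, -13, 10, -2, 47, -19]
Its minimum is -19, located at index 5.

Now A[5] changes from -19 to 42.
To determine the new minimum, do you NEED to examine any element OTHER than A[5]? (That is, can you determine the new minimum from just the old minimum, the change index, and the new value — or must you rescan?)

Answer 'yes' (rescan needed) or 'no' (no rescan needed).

Answer: yes

Derivation:
Old min = -19 at index 5
Change at index 5: -19 -> 42
Index 5 WAS the min and new value 42 > old min -19. Must rescan other elements to find the new min.
Needs rescan: yes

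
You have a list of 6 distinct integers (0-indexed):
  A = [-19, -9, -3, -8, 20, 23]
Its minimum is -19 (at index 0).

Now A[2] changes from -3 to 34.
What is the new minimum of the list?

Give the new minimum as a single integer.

Old min = -19 (at index 0)
Change: A[2] -3 -> 34
Changed element was NOT the old min.
  New min = min(old_min, new_val) = min(-19, 34) = -19

Answer: -19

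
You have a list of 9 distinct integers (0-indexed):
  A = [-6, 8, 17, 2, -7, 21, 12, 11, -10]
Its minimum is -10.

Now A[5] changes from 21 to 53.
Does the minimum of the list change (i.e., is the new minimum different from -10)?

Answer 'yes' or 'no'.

Old min = -10
Change: A[5] 21 -> 53
Changed element was NOT the min; min changes only if 53 < -10.
New min = -10; changed? no

Answer: no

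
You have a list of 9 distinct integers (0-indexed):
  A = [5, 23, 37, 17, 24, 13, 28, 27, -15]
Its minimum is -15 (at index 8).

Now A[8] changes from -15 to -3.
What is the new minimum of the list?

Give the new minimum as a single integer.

Answer: -3

Derivation:
Old min = -15 (at index 8)
Change: A[8] -15 -> -3
Changed element WAS the min. Need to check: is -3 still <= all others?
  Min of remaining elements: 5
  New min = min(-3, 5) = -3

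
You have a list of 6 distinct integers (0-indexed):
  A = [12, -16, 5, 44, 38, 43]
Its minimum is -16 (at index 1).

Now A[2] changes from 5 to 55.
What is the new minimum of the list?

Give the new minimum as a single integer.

Old min = -16 (at index 1)
Change: A[2] 5 -> 55
Changed element was NOT the old min.
  New min = min(old_min, new_val) = min(-16, 55) = -16

Answer: -16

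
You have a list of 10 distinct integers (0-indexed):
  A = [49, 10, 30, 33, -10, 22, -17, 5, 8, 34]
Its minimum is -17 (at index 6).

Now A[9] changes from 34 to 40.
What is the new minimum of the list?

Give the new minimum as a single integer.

Old min = -17 (at index 6)
Change: A[9] 34 -> 40
Changed element was NOT the old min.
  New min = min(old_min, new_val) = min(-17, 40) = -17

Answer: -17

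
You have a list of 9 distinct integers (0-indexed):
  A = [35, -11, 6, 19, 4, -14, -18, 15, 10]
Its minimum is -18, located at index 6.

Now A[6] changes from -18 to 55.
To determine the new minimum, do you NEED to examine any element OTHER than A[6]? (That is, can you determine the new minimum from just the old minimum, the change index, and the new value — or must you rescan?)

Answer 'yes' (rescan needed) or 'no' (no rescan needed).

Old min = -18 at index 6
Change at index 6: -18 -> 55
Index 6 WAS the min and new value 55 > old min -18. Must rescan other elements to find the new min.
Needs rescan: yes

Answer: yes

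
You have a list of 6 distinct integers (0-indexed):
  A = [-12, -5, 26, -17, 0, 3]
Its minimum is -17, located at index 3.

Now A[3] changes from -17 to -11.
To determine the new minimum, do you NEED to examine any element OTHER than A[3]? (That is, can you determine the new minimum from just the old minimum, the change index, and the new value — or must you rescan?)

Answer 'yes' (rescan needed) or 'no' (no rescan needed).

Old min = -17 at index 3
Change at index 3: -17 -> -11
Index 3 WAS the min and new value -11 > old min -17. Must rescan other elements to find the new min.
Needs rescan: yes

Answer: yes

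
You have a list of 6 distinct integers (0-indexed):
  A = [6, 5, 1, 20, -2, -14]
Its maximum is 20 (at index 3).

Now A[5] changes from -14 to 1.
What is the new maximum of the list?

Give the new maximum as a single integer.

Old max = 20 (at index 3)
Change: A[5] -14 -> 1
Changed element was NOT the old max.
  New max = max(old_max, new_val) = max(20, 1) = 20

Answer: 20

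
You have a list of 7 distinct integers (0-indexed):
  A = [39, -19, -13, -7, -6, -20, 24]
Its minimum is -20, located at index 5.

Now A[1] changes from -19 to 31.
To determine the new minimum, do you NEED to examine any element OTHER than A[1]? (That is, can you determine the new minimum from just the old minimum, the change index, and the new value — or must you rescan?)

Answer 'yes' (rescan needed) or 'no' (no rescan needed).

Answer: no

Derivation:
Old min = -20 at index 5
Change at index 1: -19 -> 31
Index 1 was NOT the min. New min = min(-20, 31). No rescan of other elements needed.
Needs rescan: no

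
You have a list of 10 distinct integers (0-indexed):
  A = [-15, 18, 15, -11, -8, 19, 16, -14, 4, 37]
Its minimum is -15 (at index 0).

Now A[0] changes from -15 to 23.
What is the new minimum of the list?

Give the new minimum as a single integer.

Answer: -14

Derivation:
Old min = -15 (at index 0)
Change: A[0] -15 -> 23
Changed element WAS the min. Need to check: is 23 still <= all others?
  Min of remaining elements: -14
  New min = min(23, -14) = -14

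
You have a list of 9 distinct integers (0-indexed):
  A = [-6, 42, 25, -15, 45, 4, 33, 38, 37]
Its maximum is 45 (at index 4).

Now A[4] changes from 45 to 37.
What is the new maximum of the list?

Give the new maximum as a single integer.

Answer: 42

Derivation:
Old max = 45 (at index 4)
Change: A[4] 45 -> 37
Changed element WAS the max -> may need rescan.
  Max of remaining elements: 42
  New max = max(37, 42) = 42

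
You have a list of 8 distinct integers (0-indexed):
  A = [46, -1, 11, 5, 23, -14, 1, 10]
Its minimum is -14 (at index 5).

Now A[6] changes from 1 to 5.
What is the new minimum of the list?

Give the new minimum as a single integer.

Old min = -14 (at index 5)
Change: A[6] 1 -> 5
Changed element was NOT the old min.
  New min = min(old_min, new_val) = min(-14, 5) = -14

Answer: -14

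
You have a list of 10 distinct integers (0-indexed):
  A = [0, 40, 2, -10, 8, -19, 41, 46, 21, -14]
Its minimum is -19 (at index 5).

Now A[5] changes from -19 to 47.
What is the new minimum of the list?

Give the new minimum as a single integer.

Old min = -19 (at index 5)
Change: A[5] -19 -> 47
Changed element WAS the min. Need to check: is 47 still <= all others?
  Min of remaining elements: -14
  New min = min(47, -14) = -14

Answer: -14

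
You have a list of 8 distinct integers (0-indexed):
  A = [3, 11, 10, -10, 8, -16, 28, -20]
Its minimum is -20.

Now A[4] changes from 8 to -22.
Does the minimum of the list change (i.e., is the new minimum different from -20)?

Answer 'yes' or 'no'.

Old min = -20
Change: A[4] 8 -> -22
Changed element was NOT the min; min changes only if -22 < -20.
New min = -22; changed? yes

Answer: yes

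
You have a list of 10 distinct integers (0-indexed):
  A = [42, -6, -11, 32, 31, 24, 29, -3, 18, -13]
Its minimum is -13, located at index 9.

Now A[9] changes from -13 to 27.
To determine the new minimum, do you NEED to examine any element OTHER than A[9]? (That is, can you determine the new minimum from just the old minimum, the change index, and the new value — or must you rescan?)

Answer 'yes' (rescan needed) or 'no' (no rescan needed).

Answer: yes

Derivation:
Old min = -13 at index 9
Change at index 9: -13 -> 27
Index 9 WAS the min and new value 27 > old min -13. Must rescan other elements to find the new min.
Needs rescan: yes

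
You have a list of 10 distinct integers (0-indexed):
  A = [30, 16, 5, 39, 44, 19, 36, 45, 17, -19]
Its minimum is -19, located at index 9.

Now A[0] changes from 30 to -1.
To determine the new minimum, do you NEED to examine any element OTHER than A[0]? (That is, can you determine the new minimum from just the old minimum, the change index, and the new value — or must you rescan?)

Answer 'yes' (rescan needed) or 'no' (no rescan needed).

Answer: no

Derivation:
Old min = -19 at index 9
Change at index 0: 30 -> -1
Index 0 was NOT the min. New min = min(-19, -1). No rescan of other elements needed.
Needs rescan: no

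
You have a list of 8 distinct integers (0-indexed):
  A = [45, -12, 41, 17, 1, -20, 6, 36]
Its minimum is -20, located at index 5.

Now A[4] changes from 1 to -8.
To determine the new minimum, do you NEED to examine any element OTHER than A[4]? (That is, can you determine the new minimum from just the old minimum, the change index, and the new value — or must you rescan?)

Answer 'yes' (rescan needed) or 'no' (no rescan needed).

Old min = -20 at index 5
Change at index 4: 1 -> -8
Index 4 was NOT the min. New min = min(-20, -8). No rescan of other elements needed.
Needs rescan: no

Answer: no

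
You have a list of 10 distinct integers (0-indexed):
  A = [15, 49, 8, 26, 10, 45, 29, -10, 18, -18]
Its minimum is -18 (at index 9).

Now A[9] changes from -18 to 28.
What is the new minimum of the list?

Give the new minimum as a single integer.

Old min = -18 (at index 9)
Change: A[9] -18 -> 28
Changed element WAS the min. Need to check: is 28 still <= all others?
  Min of remaining elements: -10
  New min = min(28, -10) = -10

Answer: -10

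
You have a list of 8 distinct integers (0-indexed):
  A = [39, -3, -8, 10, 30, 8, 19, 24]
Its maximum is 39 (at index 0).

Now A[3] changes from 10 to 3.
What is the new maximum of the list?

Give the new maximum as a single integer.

Answer: 39

Derivation:
Old max = 39 (at index 0)
Change: A[3] 10 -> 3
Changed element was NOT the old max.
  New max = max(old_max, new_val) = max(39, 3) = 39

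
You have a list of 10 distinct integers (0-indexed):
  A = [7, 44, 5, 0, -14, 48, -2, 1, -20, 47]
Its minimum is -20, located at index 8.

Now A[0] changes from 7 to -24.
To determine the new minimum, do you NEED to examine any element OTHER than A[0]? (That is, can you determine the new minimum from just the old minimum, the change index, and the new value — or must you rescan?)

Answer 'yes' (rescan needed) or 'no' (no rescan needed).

Answer: no

Derivation:
Old min = -20 at index 8
Change at index 0: 7 -> -24
Index 0 was NOT the min. New min = min(-20, -24). No rescan of other elements needed.
Needs rescan: no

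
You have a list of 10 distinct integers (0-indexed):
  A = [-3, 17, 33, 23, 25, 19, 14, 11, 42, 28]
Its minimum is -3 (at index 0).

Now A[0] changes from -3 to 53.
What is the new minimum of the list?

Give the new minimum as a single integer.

Answer: 11

Derivation:
Old min = -3 (at index 0)
Change: A[0] -3 -> 53
Changed element WAS the min. Need to check: is 53 still <= all others?
  Min of remaining elements: 11
  New min = min(53, 11) = 11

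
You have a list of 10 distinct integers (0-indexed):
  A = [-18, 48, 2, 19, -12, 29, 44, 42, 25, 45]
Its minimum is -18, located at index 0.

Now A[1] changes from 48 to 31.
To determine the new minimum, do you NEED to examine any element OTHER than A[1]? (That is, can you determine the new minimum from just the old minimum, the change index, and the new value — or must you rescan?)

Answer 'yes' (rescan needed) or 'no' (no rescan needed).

Old min = -18 at index 0
Change at index 1: 48 -> 31
Index 1 was NOT the min. New min = min(-18, 31). No rescan of other elements needed.
Needs rescan: no

Answer: no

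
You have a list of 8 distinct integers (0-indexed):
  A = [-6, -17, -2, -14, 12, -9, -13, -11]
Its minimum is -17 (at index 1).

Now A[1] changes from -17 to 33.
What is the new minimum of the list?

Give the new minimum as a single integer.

Old min = -17 (at index 1)
Change: A[1] -17 -> 33
Changed element WAS the min. Need to check: is 33 still <= all others?
  Min of remaining elements: -14
  New min = min(33, -14) = -14

Answer: -14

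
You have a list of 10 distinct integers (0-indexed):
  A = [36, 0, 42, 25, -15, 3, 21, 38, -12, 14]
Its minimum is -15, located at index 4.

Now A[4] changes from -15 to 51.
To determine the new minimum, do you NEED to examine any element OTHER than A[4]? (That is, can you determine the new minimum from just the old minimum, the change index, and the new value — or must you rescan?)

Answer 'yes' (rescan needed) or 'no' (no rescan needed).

Answer: yes

Derivation:
Old min = -15 at index 4
Change at index 4: -15 -> 51
Index 4 WAS the min and new value 51 > old min -15. Must rescan other elements to find the new min.
Needs rescan: yes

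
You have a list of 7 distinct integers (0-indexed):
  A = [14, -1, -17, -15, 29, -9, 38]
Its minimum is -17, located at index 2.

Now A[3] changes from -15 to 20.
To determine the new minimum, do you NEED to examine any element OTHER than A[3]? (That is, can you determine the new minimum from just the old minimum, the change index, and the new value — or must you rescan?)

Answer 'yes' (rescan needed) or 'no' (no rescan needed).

Old min = -17 at index 2
Change at index 3: -15 -> 20
Index 3 was NOT the min. New min = min(-17, 20). No rescan of other elements needed.
Needs rescan: no

Answer: no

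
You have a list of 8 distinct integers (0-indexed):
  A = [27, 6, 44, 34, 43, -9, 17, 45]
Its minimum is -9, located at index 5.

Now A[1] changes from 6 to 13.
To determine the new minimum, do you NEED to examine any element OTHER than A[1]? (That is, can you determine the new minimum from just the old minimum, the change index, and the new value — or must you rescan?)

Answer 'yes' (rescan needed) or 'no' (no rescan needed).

Old min = -9 at index 5
Change at index 1: 6 -> 13
Index 1 was NOT the min. New min = min(-9, 13). No rescan of other elements needed.
Needs rescan: no

Answer: no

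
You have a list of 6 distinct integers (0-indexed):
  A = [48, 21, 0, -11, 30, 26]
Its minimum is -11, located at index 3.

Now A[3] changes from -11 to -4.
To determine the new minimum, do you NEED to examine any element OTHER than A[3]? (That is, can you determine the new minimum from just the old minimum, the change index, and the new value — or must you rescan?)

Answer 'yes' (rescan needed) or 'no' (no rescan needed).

Old min = -11 at index 3
Change at index 3: -11 -> -4
Index 3 WAS the min and new value -4 > old min -11. Must rescan other elements to find the new min.
Needs rescan: yes

Answer: yes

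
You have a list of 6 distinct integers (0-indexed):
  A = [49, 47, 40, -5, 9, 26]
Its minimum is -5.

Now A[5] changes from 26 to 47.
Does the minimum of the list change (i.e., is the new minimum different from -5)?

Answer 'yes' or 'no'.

Old min = -5
Change: A[5] 26 -> 47
Changed element was NOT the min; min changes only if 47 < -5.
New min = -5; changed? no

Answer: no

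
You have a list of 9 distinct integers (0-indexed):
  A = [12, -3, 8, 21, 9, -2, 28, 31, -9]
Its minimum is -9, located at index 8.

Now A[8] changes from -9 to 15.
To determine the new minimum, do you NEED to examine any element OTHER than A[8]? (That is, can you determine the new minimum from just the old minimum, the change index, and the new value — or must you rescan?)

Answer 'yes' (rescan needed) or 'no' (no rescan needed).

Answer: yes

Derivation:
Old min = -9 at index 8
Change at index 8: -9 -> 15
Index 8 WAS the min and new value 15 > old min -9. Must rescan other elements to find the new min.
Needs rescan: yes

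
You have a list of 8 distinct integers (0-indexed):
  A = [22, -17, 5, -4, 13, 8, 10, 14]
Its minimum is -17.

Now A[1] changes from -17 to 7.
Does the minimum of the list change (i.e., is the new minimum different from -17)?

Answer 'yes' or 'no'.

Answer: yes

Derivation:
Old min = -17
Change: A[1] -17 -> 7
Changed element was the min; new min must be rechecked.
New min = -4; changed? yes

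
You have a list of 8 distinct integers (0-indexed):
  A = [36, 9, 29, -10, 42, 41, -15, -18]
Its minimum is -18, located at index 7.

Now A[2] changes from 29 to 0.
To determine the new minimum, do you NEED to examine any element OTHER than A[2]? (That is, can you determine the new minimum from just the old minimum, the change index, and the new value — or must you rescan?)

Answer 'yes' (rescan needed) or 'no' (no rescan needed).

Old min = -18 at index 7
Change at index 2: 29 -> 0
Index 2 was NOT the min. New min = min(-18, 0). No rescan of other elements needed.
Needs rescan: no

Answer: no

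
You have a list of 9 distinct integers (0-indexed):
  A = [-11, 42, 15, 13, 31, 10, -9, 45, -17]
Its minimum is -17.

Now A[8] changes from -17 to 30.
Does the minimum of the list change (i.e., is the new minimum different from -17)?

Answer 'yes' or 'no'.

Answer: yes

Derivation:
Old min = -17
Change: A[8] -17 -> 30
Changed element was the min; new min must be rechecked.
New min = -11; changed? yes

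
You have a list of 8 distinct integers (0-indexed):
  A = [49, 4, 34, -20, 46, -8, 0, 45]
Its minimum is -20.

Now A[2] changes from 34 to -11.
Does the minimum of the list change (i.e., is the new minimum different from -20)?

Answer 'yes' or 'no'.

Old min = -20
Change: A[2] 34 -> -11
Changed element was NOT the min; min changes only if -11 < -20.
New min = -20; changed? no

Answer: no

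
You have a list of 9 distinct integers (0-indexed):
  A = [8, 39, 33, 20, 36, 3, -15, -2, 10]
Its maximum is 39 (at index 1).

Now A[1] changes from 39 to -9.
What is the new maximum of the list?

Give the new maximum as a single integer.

Answer: 36

Derivation:
Old max = 39 (at index 1)
Change: A[1] 39 -> -9
Changed element WAS the max -> may need rescan.
  Max of remaining elements: 36
  New max = max(-9, 36) = 36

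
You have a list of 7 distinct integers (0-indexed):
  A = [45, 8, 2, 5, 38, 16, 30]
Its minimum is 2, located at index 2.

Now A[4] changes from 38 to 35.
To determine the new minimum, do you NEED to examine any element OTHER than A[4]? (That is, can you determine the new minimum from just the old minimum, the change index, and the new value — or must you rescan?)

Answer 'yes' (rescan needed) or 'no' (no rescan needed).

Old min = 2 at index 2
Change at index 4: 38 -> 35
Index 4 was NOT the min. New min = min(2, 35). No rescan of other elements needed.
Needs rescan: no

Answer: no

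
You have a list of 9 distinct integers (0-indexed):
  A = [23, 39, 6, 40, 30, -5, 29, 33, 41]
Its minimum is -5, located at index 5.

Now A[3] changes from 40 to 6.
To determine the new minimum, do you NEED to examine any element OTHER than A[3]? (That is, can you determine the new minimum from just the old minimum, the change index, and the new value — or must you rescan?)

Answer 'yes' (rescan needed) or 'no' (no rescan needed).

Answer: no

Derivation:
Old min = -5 at index 5
Change at index 3: 40 -> 6
Index 3 was NOT the min. New min = min(-5, 6). No rescan of other elements needed.
Needs rescan: no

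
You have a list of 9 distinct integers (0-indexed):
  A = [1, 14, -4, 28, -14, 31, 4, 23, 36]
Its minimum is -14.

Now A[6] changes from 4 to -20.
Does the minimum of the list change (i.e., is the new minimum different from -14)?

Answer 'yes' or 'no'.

Old min = -14
Change: A[6] 4 -> -20
Changed element was NOT the min; min changes only if -20 < -14.
New min = -20; changed? yes

Answer: yes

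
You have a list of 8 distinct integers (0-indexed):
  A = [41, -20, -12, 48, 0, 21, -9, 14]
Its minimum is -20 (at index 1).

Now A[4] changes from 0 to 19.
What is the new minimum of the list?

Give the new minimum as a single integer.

Old min = -20 (at index 1)
Change: A[4] 0 -> 19
Changed element was NOT the old min.
  New min = min(old_min, new_val) = min(-20, 19) = -20

Answer: -20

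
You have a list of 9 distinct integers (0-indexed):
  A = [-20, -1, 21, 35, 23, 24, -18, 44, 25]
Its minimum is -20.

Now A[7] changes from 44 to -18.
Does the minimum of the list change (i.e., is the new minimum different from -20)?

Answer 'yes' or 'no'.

Answer: no

Derivation:
Old min = -20
Change: A[7] 44 -> -18
Changed element was NOT the min; min changes only if -18 < -20.
New min = -20; changed? no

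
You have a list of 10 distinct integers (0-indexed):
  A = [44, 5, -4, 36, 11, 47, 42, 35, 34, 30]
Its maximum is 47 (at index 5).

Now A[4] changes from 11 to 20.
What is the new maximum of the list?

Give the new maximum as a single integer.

Answer: 47

Derivation:
Old max = 47 (at index 5)
Change: A[4] 11 -> 20
Changed element was NOT the old max.
  New max = max(old_max, new_val) = max(47, 20) = 47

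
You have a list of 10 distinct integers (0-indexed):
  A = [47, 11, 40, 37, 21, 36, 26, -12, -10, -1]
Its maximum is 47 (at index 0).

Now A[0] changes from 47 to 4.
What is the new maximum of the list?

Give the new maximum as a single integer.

Old max = 47 (at index 0)
Change: A[0] 47 -> 4
Changed element WAS the max -> may need rescan.
  Max of remaining elements: 40
  New max = max(4, 40) = 40

Answer: 40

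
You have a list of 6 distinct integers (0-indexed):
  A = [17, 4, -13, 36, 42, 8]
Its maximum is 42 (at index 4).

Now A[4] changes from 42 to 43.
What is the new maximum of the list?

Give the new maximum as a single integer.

Old max = 42 (at index 4)
Change: A[4] 42 -> 43
Changed element WAS the max -> may need rescan.
  Max of remaining elements: 36
  New max = max(43, 36) = 43

Answer: 43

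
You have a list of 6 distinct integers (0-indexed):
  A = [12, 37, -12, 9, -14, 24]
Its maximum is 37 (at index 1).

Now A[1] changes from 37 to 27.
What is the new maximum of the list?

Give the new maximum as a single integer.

Answer: 27

Derivation:
Old max = 37 (at index 1)
Change: A[1] 37 -> 27
Changed element WAS the max -> may need rescan.
  Max of remaining elements: 24
  New max = max(27, 24) = 27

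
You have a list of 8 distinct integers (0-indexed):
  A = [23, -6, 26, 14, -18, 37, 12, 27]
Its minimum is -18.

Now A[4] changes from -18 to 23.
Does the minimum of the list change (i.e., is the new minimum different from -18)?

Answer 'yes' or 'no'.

Answer: yes

Derivation:
Old min = -18
Change: A[4] -18 -> 23
Changed element was the min; new min must be rechecked.
New min = -6; changed? yes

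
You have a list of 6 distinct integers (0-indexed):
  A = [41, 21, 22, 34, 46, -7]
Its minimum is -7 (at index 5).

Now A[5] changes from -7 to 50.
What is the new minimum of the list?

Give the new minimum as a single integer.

Answer: 21

Derivation:
Old min = -7 (at index 5)
Change: A[5] -7 -> 50
Changed element WAS the min. Need to check: is 50 still <= all others?
  Min of remaining elements: 21
  New min = min(50, 21) = 21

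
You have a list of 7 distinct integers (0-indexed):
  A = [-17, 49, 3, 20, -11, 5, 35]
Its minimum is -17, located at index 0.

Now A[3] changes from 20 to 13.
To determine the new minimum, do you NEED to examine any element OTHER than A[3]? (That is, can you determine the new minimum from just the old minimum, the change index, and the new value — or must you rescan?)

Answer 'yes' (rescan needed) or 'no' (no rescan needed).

Answer: no

Derivation:
Old min = -17 at index 0
Change at index 3: 20 -> 13
Index 3 was NOT the min. New min = min(-17, 13). No rescan of other elements needed.
Needs rescan: no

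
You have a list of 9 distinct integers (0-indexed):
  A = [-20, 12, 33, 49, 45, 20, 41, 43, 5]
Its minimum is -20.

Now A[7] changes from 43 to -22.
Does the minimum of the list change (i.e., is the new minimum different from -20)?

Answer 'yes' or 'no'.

Answer: yes

Derivation:
Old min = -20
Change: A[7] 43 -> -22
Changed element was NOT the min; min changes only if -22 < -20.
New min = -22; changed? yes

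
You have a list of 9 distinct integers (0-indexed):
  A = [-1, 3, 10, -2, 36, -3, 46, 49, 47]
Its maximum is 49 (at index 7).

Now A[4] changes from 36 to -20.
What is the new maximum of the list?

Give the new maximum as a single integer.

Old max = 49 (at index 7)
Change: A[4] 36 -> -20
Changed element was NOT the old max.
  New max = max(old_max, new_val) = max(49, -20) = 49

Answer: 49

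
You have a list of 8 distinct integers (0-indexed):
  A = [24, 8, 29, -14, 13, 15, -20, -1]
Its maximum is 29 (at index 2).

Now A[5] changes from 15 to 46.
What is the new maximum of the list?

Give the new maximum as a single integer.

Answer: 46

Derivation:
Old max = 29 (at index 2)
Change: A[5] 15 -> 46
Changed element was NOT the old max.
  New max = max(old_max, new_val) = max(29, 46) = 46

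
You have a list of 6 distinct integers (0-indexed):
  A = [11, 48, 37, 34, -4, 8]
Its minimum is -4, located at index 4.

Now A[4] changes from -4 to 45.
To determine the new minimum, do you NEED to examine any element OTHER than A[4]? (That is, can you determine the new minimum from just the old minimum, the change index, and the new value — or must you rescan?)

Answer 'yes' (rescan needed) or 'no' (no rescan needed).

Old min = -4 at index 4
Change at index 4: -4 -> 45
Index 4 WAS the min and new value 45 > old min -4. Must rescan other elements to find the new min.
Needs rescan: yes

Answer: yes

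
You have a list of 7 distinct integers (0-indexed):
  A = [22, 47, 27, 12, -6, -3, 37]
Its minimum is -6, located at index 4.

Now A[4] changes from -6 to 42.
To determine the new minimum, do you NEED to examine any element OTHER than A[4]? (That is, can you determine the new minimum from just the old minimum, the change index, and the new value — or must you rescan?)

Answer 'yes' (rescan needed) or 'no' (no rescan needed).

Old min = -6 at index 4
Change at index 4: -6 -> 42
Index 4 WAS the min and new value 42 > old min -6. Must rescan other elements to find the new min.
Needs rescan: yes

Answer: yes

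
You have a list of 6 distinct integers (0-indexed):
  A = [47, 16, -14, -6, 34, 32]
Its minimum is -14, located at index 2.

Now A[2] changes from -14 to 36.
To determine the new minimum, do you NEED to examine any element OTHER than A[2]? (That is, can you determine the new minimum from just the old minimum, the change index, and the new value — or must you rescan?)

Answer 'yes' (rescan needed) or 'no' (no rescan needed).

Old min = -14 at index 2
Change at index 2: -14 -> 36
Index 2 WAS the min and new value 36 > old min -14. Must rescan other elements to find the new min.
Needs rescan: yes

Answer: yes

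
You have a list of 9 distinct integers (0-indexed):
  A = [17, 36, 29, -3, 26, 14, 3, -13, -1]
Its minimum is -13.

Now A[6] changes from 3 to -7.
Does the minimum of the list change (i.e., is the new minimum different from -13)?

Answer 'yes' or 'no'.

Old min = -13
Change: A[6] 3 -> -7
Changed element was NOT the min; min changes only if -7 < -13.
New min = -13; changed? no

Answer: no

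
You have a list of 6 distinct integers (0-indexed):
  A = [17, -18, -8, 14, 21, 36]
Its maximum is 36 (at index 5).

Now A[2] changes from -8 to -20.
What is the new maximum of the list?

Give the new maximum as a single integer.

Old max = 36 (at index 5)
Change: A[2] -8 -> -20
Changed element was NOT the old max.
  New max = max(old_max, new_val) = max(36, -20) = 36

Answer: 36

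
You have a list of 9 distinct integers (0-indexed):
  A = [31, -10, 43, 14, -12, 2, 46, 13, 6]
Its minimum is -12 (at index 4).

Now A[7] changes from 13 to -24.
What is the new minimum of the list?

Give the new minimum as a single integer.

Answer: -24

Derivation:
Old min = -12 (at index 4)
Change: A[7] 13 -> -24
Changed element was NOT the old min.
  New min = min(old_min, new_val) = min(-12, -24) = -24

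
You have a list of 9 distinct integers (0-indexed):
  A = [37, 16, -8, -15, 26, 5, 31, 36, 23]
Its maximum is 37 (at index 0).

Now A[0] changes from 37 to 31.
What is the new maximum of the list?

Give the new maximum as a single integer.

Old max = 37 (at index 0)
Change: A[0] 37 -> 31
Changed element WAS the max -> may need rescan.
  Max of remaining elements: 36
  New max = max(31, 36) = 36

Answer: 36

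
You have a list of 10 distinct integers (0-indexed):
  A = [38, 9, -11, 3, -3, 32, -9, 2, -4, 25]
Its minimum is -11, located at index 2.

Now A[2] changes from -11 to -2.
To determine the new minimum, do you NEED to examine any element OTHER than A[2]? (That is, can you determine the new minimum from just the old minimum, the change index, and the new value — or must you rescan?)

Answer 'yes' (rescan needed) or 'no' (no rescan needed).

Old min = -11 at index 2
Change at index 2: -11 -> -2
Index 2 WAS the min and new value -2 > old min -11. Must rescan other elements to find the new min.
Needs rescan: yes

Answer: yes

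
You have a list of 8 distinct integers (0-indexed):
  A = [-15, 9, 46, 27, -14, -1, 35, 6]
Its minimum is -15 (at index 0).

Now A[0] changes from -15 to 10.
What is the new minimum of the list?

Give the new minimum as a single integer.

Old min = -15 (at index 0)
Change: A[0] -15 -> 10
Changed element WAS the min. Need to check: is 10 still <= all others?
  Min of remaining elements: -14
  New min = min(10, -14) = -14

Answer: -14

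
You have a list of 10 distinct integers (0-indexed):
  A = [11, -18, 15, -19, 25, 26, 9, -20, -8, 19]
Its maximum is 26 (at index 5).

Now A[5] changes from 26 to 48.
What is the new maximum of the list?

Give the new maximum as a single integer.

Answer: 48

Derivation:
Old max = 26 (at index 5)
Change: A[5] 26 -> 48
Changed element WAS the max -> may need rescan.
  Max of remaining elements: 25
  New max = max(48, 25) = 48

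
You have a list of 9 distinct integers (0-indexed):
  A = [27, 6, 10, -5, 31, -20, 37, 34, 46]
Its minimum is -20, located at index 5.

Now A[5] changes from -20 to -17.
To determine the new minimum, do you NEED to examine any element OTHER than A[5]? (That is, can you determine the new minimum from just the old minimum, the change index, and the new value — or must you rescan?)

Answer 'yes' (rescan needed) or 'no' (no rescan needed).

Old min = -20 at index 5
Change at index 5: -20 -> -17
Index 5 WAS the min and new value -17 > old min -20. Must rescan other elements to find the new min.
Needs rescan: yes

Answer: yes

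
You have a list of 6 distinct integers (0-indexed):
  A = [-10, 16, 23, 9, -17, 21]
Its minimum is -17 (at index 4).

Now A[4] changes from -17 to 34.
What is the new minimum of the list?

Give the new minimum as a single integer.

Answer: -10

Derivation:
Old min = -17 (at index 4)
Change: A[4] -17 -> 34
Changed element WAS the min. Need to check: is 34 still <= all others?
  Min of remaining elements: -10
  New min = min(34, -10) = -10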